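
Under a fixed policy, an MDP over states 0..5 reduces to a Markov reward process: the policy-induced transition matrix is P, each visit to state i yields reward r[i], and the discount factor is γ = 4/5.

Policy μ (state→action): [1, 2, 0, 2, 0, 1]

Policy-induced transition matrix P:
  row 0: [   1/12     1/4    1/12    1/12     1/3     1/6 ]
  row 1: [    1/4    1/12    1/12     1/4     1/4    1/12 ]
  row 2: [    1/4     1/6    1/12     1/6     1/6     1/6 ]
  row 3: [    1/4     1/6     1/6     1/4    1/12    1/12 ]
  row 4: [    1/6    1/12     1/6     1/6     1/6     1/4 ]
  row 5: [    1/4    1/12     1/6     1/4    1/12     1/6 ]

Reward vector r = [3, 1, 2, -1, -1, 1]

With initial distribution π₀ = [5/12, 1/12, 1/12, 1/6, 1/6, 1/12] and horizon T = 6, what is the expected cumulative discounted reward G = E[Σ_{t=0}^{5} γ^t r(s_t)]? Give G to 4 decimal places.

t=0: π = [0.4167, 0.0833, 0.0833, 0.1667, 0.1667, 0.0833], E[r] = 1.2500, γ^t·E[r] = 1.250000, running G = 1.250000
t=1: π = [0.1667, 0.1736, 0.1181, 0.1597, 0.2222, 0.1597], E[r] = 0.6875, γ^t·E[r] = 0.550000, running G = 1.800000
t=2: π = [0.2037, 0.1343, 0.1285, 0.1939, 0.1823, 0.1574], E[r] = 0.7836, γ^t·E[r] = 0.501481, running G = 2.301481
t=3: π = [0.2009, 0.1441, 0.1278, 0.1902, 0.1825, 0.1545], E[r] = 0.7841, γ^t·E[r] = 0.401481, running G = 2.702963
t=4: π = [0.2013, 0.1433, 0.1273, 0.1907, 0.1834, 0.1540], E[r] = 0.7817, γ^t·E[r] = 0.320184, running G = 3.023147
t=5: π = [0.2012, 0.1434, 0.1273, 0.1906, 0.1834, 0.1541], E[r] = 0.7817, γ^t·E[r] = 0.256141, running G = 3.279288

G = 3.2793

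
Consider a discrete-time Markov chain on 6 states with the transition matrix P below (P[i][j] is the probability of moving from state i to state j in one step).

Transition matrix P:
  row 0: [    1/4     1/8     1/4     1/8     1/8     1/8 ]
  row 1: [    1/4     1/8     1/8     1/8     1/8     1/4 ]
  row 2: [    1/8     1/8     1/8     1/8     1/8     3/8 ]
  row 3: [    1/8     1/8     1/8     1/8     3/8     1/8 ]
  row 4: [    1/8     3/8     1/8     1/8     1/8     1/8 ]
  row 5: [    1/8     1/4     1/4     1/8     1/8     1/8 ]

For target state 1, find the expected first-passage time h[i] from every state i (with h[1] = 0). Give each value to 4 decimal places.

h = [5.3863, 0.0000, 5.2367, 5.0731, 4.0584, 4.7130]

First-step conditioning: h[1] = 0; for i ≠ 1, h[i] = 1 + Σ_k P[i][k]·h[k].
  h[0] = 1 + 1/4·h[0] + 1/4·h[2] + 1/8·h[3] + 1/8·h[4] + 1/8·h[5]
  h[2] = 1 + 1/8·h[0] + 1/8·h[2] + 1/8·h[3] + 1/8·h[4] + 3/8·h[5]
  h[3] = 1 + 1/8·h[0] + 1/8·h[2] + 1/8·h[3] + 3/8·h[4] + 1/8·h[5]
  h[4] = 1 + 1/8·h[0] + 1/8·h[2] + 1/8·h[3] + 1/8·h[4] + 1/8·h[5]
  h[5] = 1 + 1/8·h[0] + 1/4·h[2] + 1/8·h[3] + 1/8·h[4] + 1/8·h[5]
Solving the 5×5 linear system over states ≠ 1 gives exactly h = [9216/1711, 0, 8960/1711, 8680/1711, 6944/1711, 8064/1711] (h[1] = 0 is the target).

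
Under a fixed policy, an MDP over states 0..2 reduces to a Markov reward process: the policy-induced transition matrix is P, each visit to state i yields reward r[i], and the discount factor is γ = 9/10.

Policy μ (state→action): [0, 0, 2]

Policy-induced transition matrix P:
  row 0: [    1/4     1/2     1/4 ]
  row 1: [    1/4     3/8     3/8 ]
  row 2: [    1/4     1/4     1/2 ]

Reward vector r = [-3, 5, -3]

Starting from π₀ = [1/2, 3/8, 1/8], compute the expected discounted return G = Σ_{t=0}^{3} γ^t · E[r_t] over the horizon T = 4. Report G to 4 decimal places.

t=0: π = [0.5000, 0.3750, 0.1250], E[r] = 0.0000, γ^t·E[r] = 0.000000, running G = 0.000000
t=1: π = [0.2500, 0.4219, 0.3281], E[r] = 0.3750, γ^t·E[r] = 0.337500, running G = 0.337500
t=2: π = [0.2500, 0.3652, 0.3848], E[r] = -0.0781, γ^t·E[r] = -0.063281, running G = 0.274219
t=3: π = [0.2500, 0.3582, 0.3918], E[r] = -0.1348, γ^t·E[r] = -0.098244, running G = 0.175975

G = 0.1760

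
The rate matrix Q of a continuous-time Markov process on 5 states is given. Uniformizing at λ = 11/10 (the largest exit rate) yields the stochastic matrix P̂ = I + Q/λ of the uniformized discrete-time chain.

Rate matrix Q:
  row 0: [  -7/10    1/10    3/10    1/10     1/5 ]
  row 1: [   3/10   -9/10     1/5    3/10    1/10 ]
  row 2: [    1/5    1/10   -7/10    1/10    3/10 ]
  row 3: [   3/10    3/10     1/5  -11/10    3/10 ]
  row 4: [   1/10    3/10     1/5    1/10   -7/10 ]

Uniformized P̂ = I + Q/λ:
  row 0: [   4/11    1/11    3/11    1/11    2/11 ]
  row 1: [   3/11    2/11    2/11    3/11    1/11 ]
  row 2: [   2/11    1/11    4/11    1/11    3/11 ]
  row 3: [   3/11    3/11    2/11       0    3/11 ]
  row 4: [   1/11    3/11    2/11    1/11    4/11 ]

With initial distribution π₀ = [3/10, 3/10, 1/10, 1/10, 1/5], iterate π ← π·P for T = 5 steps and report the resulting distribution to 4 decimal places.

t=0: π = [0.3000, 0.3000, 0.1000, 0.1000, 0.2000]
t=1: π = [0.2545, 0.1727, 0.2273, 0.1364, 0.2091]
t=2: π = [0.2372, 0.1694, 0.2463, 0.1099, 0.2372]
t=3: π = [0.2288, 0.1694, 0.2482, 0.1117, 0.2419]
t=4: π = [0.2270, 0.1706, 0.2477, 0.1116, 0.2431]
t=5: π = [0.2266, 0.1709, 0.2475, 0.1118, 0.2432]

π = [0.2266, 0.1709, 0.2475, 0.1118, 0.2432]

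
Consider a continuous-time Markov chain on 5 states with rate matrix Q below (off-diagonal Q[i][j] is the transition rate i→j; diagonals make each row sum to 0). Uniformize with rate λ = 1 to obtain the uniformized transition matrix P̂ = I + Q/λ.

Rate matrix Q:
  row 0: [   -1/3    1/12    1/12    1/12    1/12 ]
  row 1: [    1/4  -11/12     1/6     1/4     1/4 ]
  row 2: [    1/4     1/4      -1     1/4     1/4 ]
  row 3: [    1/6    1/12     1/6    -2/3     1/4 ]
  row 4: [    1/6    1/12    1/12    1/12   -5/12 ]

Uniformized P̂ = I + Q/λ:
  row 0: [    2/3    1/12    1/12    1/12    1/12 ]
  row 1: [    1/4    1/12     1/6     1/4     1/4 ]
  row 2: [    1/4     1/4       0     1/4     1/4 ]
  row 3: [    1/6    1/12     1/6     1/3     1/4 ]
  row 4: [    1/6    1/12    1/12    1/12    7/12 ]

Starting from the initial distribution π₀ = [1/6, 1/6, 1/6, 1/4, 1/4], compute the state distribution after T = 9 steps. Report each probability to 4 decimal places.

t=0: π = [0.1667, 0.1667, 0.1667, 0.2500, 0.2500]
t=1: π = [0.2778, 0.1111, 0.1042, 0.2014, 0.3056]
t=2: π = [0.3235, 0.1007, 0.1007, 0.1696, 0.3056]
t=3: π = [0.3452, 0.1001, 0.0975, 0.1593, 0.2979]
t=4: π = [0.3557, 0.0996, 0.0968, 0.1561, 0.2918]
t=5: π = [0.3609, 0.0995, 0.0966, 0.1551, 0.2880]
t=6: π = [0.3635, 0.0994, 0.0965, 0.1548, 0.2858]
t=7: π = [0.3647, 0.0994, 0.0965, 0.1547, 0.2847]
t=8: π = [0.3654, 0.0994, 0.0965, 0.1547, 0.2841]
t=9: π = [0.3657, 0.0994, 0.0965, 0.1546, 0.2838]

π = [0.3657, 0.0994, 0.0965, 0.1546, 0.2838]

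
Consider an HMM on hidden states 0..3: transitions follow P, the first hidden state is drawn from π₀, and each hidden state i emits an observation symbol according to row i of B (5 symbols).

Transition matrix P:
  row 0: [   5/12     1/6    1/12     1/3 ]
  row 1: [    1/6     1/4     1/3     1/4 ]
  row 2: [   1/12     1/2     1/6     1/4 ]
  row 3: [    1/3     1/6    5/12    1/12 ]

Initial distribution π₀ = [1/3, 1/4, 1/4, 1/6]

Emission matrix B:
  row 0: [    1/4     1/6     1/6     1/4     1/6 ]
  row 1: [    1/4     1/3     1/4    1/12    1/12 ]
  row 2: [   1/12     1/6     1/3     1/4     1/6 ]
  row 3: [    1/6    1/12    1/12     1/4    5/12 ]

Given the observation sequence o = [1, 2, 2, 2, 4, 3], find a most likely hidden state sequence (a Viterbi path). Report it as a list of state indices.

t=0: δ = [5.556e-02, 8.333e-02, 4.167e-02, 1.389e-02]  (obs o_0=1)
t=1: δ = [3.858e-03, 5.208e-03, 9.259e-03, 1.736e-03]  ψ = [0, 1, 1, 1]  (obs o_1=2)
t=2: δ = [2.679e-04, 1.157e-03, 5.787e-04, 1.929e-04]  ψ = [0, 2, 1, 2]  (obs o_2=2)
t=3: δ = [3.215e-05, 7.234e-05, 1.286e-04, 2.411e-05]  ψ = [1, 1, 1, 1]  (obs o_3=2)
t=4: δ = [2.233e-06, 5.358e-06, 4.019e-06, 1.340e-05]  ψ = [0, 2, 1, 2]  (obs o_4=4)
t=5: δ = [1.116e-06, 1.861e-07, 1.395e-06, 3.349e-07]  ψ = [3, 3, 3, 1]  (obs o_5=3)
backtrack: best end state = 2; path = [1, 2, 1, 2, 3, 2]

path = [1, 2, 1, 2, 3, 2]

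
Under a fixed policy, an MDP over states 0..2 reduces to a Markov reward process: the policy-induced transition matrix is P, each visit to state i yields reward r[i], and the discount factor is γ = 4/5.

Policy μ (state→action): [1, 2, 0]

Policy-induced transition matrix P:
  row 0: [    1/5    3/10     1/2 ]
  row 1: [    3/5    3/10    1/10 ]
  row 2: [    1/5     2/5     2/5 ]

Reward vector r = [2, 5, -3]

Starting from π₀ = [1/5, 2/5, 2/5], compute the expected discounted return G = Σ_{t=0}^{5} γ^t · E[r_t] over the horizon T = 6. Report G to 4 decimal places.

t=0: π = [0.2000, 0.4000, 0.4000], E[r] = 1.2000, γ^t·E[r] = 1.200000, running G = 1.200000
t=1: π = [0.3600, 0.3400, 0.3000], E[r] = 1.5200, γ^t·E[r] = 1.216000, running G = 2.416000
t=2: π = [0.3360, 0.3300, 0.3340], E[r] = 1.3200, γ^t·E[r] = 0.844800, running G = 3.260800
t=3: π = [0.3320, 0.3334, 0.3346], E[r] = 1.3272, γ^t·E[r] = 0.679526, running G = 3.940326
t=4: π = [0.3334, 0.3335, 0.3332], E[r] = 1.3345, γ^t·E[r] = 0.546603, running G = 4.486929
t=5: π = [0.3334, 0.3333, 0.3333], E[r] = 1.3335, γ^t·E[r] = 0.436949, running G = 4.923879

G = 4.9239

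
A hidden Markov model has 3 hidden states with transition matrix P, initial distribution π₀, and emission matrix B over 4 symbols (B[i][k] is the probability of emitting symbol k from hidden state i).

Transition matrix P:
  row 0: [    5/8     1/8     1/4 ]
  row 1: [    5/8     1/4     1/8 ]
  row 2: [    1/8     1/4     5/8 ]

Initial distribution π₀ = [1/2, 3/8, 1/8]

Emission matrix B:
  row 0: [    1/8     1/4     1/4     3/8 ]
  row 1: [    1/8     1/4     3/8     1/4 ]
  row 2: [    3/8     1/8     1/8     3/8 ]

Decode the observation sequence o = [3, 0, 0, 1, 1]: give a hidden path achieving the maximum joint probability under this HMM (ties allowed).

t=0: δ = [1.875e-01, 9.375e-02, 4.688e-02]  (obs o_0=3)
t=1: δ = [1.465e-02, 2.930e-03, 1.758e-02]  ψ = [0, 0, 0]  (obs o_1=0)
t=2: δ = [1.144e-03, 5.493e-04, 4.120e-03]  ψ = [0, 2, 2]  (obs o_2=0)
t=3: δ = [1.788e-04, 2.575e-04, 3.219e-04]  ψ = [0, 2, 2]  (obs o_3=1)
t=4: δ = [4.023e-05, 2.012e-05, 2.515e-05]  ψ = [1, 2, 2]  (obs o_4=1)
backtrack: best end state = 0; path = [0, 2, 2, 1, 0]

path = [0, 2, 2, 1, 0]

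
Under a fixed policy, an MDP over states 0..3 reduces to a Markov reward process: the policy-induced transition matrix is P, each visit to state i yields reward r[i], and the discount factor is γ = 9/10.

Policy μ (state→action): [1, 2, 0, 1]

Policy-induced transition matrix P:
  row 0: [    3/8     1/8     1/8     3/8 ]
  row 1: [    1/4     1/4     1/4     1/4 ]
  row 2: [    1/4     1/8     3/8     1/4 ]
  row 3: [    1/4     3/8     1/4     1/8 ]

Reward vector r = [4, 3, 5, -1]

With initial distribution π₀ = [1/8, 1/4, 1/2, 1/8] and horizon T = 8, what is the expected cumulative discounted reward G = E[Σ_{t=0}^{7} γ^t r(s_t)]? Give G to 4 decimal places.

t=0: π = [0.1250, 0.2500, 0.5000, 0.1250], E[r] = 3.6250, γ^t·E[r] = 3.625000, running G = 3.625000
t=1: π = [0.2656, 0.1875, 0.2969, 0.2500], E[r] = 2.8594, γ^t·E[r] = 2.573438, running G = 6.198438
t=2: π = [0.2832, 0.2109, 0.2539, 0.2520], E[r] = 2.7832, γ^t·E[r] = 2.254395, running G = 8.452832
t=3: π = [0.2854, 0.2144, 0.2463, 0.2539], E[r] = 2.7625, γ^t·E[r] = 2.013827, running G = 10.466659
t=4: π = [0.2857, 0.2153, 0.2451, 0.2539], E[r] = 2.7602, γ^t·E[r] = 1.810943, running G = 12.277601
t=5: π = [0.2857, 0.2154, 0.2449, 0.2540], E[r] = 2.7597, γ^t·E[r] = 1.629576, running G = 13.907177
t=6: π = [0.2857, 0.2154, 0.2449, 0.2540], E[r] = 2.7596, γ^t·E[r] = 1.466590, running G = 15.373767
t=7: π = [0.2857, 0.2154, 0.2449, 0.2540], E[r] = 2.7596, γ^t·E[r] = 1.319927, running G = 16.693694

G = 16.6937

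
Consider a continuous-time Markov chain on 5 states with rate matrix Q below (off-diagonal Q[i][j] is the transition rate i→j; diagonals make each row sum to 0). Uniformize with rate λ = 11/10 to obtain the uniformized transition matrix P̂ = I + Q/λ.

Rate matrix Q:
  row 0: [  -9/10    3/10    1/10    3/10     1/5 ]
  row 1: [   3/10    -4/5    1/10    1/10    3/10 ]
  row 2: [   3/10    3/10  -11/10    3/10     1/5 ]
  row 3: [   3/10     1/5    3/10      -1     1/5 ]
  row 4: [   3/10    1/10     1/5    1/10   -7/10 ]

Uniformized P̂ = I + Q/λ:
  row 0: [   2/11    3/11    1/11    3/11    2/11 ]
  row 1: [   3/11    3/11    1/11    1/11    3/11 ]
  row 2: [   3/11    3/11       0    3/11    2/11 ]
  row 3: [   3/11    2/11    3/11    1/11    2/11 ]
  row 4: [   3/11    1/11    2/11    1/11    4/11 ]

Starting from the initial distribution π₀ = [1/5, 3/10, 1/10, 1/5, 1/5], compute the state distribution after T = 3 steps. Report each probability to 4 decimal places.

π = [0.2500, 0.2132, 0.1312, 0.1594, 0.2461]

t=0: π = [0.2000, 0.3000, 0.1000, 0.2000, 0.2000]
t=1: π = [0.2545, 0.2182, 0.1364, 0.1455, 0.2455]
t=2: π = [0.2496, 0.2149, 0.1273, 0.1620, 0.2463]
t=3: π = [0.2500, 0.2132, 0.1312, 0.1594, 0.2461]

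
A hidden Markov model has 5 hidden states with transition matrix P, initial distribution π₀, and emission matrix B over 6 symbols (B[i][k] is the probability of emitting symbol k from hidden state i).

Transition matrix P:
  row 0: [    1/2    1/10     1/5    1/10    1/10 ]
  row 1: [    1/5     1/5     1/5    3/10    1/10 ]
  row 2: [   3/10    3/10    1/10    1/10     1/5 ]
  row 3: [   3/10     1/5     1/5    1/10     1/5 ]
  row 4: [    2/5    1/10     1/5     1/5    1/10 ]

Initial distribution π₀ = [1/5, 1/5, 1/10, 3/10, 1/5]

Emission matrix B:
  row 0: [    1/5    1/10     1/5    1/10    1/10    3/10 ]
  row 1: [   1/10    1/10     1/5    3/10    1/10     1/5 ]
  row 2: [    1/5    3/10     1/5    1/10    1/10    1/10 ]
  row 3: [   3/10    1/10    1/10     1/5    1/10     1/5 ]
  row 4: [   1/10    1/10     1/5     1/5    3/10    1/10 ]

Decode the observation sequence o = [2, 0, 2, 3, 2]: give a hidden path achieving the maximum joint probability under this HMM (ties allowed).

path = [0, 0, 0, 0, 0]

t=0: δ = [4.000e-02, 4.000e-02, 2.000e-02, 3.000e-02, 4.000e-02]  (obs o_0=2)
t=1: δ = [4.000e-03, 8.000e-04, 1.600e-03, 3.600e-03, 6.000e-04]  ψ = [0, 1, 0, 1, 3]  (obs o_1=0)
t=2: δ = [4.000e-04, 1.440e-04, 1.600e-04, 4.000e-05, 1.440e-04]  ψ = [0, 3, 0, 0, 3]  (obs o_2=2)
t=3: δ = [2.000e-05, 1.440e-05, 8.000e-06, 8.640e-06, 8.000e-06]  ψ = [0, 2, 0, 1, 0]  (obs o_3=3)
t=4: δ = [2.000e-06, 5.760e-07, 8.000e-07, 4.320e-07, 4.000e-07]  ψ = [0, 1, 0, 1, 0]  (obs o_4=2)
backtrack: best end state = 0; path = [0, 0, 0, 0, 0]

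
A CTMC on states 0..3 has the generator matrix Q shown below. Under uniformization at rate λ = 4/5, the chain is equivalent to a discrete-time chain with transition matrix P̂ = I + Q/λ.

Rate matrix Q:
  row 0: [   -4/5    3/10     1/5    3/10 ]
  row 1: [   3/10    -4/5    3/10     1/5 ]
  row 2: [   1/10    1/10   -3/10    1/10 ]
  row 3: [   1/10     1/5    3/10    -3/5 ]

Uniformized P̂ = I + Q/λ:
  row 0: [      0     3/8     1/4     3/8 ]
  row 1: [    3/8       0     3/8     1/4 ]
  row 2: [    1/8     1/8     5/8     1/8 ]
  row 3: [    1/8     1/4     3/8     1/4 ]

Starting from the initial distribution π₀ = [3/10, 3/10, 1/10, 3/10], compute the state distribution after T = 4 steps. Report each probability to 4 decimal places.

π = [0.1488, 0.1678, 0.4731, 0.2103]

t=0: π = [0.3000, 0.3000, 0.1000, 0.3000]
t=1: π = [0.1625, 0.2000, 0.3625, 0.2750]
t=2: π = [0.1547, 0.1750, 0.4453, 0.2250]
t=3: π = [0.1494, 0.1699, 0.4670, 0.2137]
t=4: π = [0.1488, 0.1678, 0.4731, 0.2103]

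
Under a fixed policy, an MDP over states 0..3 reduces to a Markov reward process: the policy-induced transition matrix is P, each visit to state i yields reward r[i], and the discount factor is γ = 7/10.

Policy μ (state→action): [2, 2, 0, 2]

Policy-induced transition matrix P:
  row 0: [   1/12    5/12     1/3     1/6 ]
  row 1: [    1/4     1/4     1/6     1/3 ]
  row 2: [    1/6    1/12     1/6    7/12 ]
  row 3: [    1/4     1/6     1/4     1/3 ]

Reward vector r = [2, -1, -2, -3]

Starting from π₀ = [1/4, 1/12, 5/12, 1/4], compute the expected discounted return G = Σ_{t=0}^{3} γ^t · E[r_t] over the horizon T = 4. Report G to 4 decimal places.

G = -3.3401

t=0: π = [0.2500, 0.0833, 0.4167, 0.2500], E[r] = -1.1667, γ^t·E[r] = -1.166667, running G = -1.166667
t=1: π = [0.1736, 0.2014, 0.2292, 0.3958], E[r] = -1.5000, γ^t·E[r] = -1.050000, running G = -2.216667
t=2: π = [0.2020, 0.2078, 0.2286, 0.3617], E[r] = -1.3461, γ^t·E[r] = -0.659572, running G = -2.876238
t=3: π = [0.1973, 0.2154, 0.2305, 0.3568], E[r] = -1.3522, γ^t·E[r] = -0.463818, running G = -3.340056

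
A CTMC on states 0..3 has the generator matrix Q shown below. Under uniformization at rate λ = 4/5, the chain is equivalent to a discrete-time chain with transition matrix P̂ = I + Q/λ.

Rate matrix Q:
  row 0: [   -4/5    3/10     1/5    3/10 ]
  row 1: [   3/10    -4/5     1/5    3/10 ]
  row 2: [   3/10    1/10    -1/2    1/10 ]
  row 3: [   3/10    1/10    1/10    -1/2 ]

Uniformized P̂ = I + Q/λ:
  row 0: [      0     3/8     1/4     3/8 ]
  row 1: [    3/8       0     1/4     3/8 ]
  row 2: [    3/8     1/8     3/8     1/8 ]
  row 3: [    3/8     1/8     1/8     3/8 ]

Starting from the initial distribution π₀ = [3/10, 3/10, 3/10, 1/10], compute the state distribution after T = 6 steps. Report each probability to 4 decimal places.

π = [0.2728, 0.1716, 0.2408, 0.3148]

t=0: π = [0.3000, 0.3000, 0.3000, 0.1000]
t=1: π = [0.2625, 0.1625, 0.2750, 0.3000]
t=2: π = [0.2766, 0.1703, 0.2469, 0.3063]
t=3: π = [0.2713, 0.1729, 0.2426, 0.3133]
t=4: π = [0.2733, 0.1712, 0.2412, 0.3144]
t=5: π = [0.2725, 0.1719, 0.2409, 0.3147]
t=6: π = [0.2728, 0.1716, 0.2408, 0.3148]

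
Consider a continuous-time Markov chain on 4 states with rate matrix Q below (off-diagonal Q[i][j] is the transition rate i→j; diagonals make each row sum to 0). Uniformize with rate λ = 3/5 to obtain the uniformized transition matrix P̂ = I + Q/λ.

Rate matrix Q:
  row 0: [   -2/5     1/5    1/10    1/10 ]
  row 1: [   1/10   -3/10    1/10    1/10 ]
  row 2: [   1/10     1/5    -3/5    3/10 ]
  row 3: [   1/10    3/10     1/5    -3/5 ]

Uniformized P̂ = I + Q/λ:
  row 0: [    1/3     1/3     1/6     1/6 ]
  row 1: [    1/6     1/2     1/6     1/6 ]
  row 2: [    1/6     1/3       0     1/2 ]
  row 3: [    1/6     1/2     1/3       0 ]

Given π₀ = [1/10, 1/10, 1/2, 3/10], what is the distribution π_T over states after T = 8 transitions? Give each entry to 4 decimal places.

π = [0.2000, 0.4383, 0.1703, 0.1914]

t=0: π = [0.1000, 0.1000, 0.5000, 0.3000]
t=1: π = [0.1833, 0.4000, 0.1333, 0.2833]
t=2: π = [0.1972, 0.4472, 0.1917, 0.1639]
t=3: π = [0.1995, 0.4352, 0.1620, 0.2032]
t=4: π = [0.1999, 0.4397, 0.1735, 0.1868]
t=5: π = [0.2000, 0.4378, 0.1689, 0.1934]
t=6: π = [0.2000, 0.4385, 0.1707, 0.1907]
t=7: π = [0.2000, 0.4382, 0.1700, 0.1918]
t=8: π = [0.2000, 0.4383, 0.1703, 0.1914]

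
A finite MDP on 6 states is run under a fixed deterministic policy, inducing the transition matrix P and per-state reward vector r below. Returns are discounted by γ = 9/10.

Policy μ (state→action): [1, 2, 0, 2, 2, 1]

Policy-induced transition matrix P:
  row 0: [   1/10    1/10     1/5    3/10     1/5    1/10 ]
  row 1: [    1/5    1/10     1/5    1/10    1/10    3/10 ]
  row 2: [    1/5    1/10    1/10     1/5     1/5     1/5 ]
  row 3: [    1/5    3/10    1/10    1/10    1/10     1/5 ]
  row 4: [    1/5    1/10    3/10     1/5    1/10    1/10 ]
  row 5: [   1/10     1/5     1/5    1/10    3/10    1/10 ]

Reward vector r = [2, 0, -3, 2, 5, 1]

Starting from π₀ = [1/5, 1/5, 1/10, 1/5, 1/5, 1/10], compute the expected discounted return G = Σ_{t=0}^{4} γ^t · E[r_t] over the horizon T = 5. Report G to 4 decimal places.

G = 5.0184

t=0: π = [0.2000, 0.2000, 0.1000, 0.2000, 0.2000, 0.1000], E[r] = 1.6000, γ^t·E[r] = 1.600000, running G = 1.600000
t=1: π = [0.1700, 0.1500, 0.1900, 0.1700, 0.1500, 0.1700], E[r] = 1.0300, γ^t·E[r] = 0.927000, running G = 2.527000
t=2: π = [0.1660, 0.1510, 0.1790, 0.1680, 0.1700, 0.1660], E[r] = 1.1470, γ^t·E[r] = 0.929070, running G = 3.456070
t=3: π = [0.1668, 0.1502, 0.1823, 0.1681, 0.1677, 0.1649], E[r] = 1.1263, γ^t·E[r] = 0.821073, running G = 4.277143
t=4: π = [0.1668, 0.1501, 0.1817, 0.1684, 0.1679, 0.1651], E[r] = 1.1297, γ^t·E[r] = 0.741209, running G = 5.018352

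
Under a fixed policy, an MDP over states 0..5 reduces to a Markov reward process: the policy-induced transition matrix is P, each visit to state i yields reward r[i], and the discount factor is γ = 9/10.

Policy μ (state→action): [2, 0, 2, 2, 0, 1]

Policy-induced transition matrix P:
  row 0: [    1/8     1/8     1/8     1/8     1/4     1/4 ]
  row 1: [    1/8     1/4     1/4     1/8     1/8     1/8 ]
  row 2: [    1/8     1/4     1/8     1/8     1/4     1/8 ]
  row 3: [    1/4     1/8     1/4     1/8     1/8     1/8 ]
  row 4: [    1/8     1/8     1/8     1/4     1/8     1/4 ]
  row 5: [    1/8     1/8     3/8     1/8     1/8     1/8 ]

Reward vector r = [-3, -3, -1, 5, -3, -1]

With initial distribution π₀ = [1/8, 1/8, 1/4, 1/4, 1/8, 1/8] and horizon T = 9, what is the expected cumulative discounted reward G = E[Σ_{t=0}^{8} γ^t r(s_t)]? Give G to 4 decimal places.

t=0: π = [0.1250, 0.1250, 0.2500, 0.2500, 0.1250, 0.1250], E[r] = -0.2500, γ^t·E[r] = -0.250000, running G = -0.250000
t=1: π = [0.1563, 0.1719, 0.2031, 0.1406, 0.1719, 0.1563], E[r] = -1.1563, γ^t·E[r] = -1.040625, running G = -1.290625
t=2: π = [0.1426, 0.1719, 0.2031, 0.1465, 0.1699, 0.1660], E[r] = -1.0898, γ^t·E[r] = -0.882773, running G = -2.173398
t=3: π = [0.1433, 0.1719, 0.2063, 0.1462, 0.1682, 0.1641], E[r] = -1.0894, γ^t·E[r] = -0.794140, running G = -2.967539
t=4: π = [0.1433, 0.1723, 0.2058, 0.1460, 0.1687, 0.1639], E[r] = -1.0923, γ^t·E[r] = -0.716688, running G = -3.684227
t=5: π = [0.1433, 0.1723, 0.2058, 0.1461, 0.1686, 0.1640], E[r] = -1.0918, γ^t·E[r] = -0.644673, running G = -4.328900
t=6: π = [0.1433, 0.1723, 0.2058, 0.1461, 0.1686, 0.1640], E[r] = -1.0918, γ^t·E[r] = -0.580233, running G = -4.909133
t=7: π = [0.1433, 0.1723, 0.2058, 0.1461, 0.1686, 0.1640], E[r] = -1.0918, γ^t·E[r] = -0.522216, running G = -5.431349
t=8: π = [0.1433, 0.1723, 0.2058, 0.1461, 0.1686, 0.1640], E[r] = -1.0918, γ^t·E[r] = -0.469992, running G = -5.901341

G = -5.9013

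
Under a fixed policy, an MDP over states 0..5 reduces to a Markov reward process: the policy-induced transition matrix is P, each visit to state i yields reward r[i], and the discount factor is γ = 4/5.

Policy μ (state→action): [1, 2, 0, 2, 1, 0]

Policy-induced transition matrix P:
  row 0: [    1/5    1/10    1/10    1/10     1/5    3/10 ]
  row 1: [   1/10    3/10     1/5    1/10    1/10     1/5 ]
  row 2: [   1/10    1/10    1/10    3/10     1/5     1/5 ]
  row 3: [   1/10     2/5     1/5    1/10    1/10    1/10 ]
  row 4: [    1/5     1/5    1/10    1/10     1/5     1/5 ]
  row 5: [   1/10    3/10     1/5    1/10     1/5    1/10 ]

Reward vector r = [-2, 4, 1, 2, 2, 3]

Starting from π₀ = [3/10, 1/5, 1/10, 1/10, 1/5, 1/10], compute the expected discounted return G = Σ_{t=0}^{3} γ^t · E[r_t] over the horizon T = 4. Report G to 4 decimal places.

t=0: π = [0.3000, 0.2000, 0.1000, 0.1000, 0.2000, 0.1000], E[r] = 1.2000, γ^t·E[r] = 1.200000, running G = 1.200000
t=1: π = [0.1500, 0.2100, 0.1400, 0.1200, 0.1700, 0.2100], E[r] = 1.8900, γ^t·E[r] = 1.512000, running G = 2.712000
t=2: π = [0.1320, 0.2370, 0.1540, 0.1280, 0.1670, 0.1820], E[r] = 1.9740, γ^t·E[r] = 1.263360, running G = 3.975360
t=3: π = [0.1299, 0.2389, 0.1547, 0.1308, 0.1635, 0.1822], E[r] = 1.9857, γ^t·E[r] = 1.016678, running G = 4.992038

G = 4.9920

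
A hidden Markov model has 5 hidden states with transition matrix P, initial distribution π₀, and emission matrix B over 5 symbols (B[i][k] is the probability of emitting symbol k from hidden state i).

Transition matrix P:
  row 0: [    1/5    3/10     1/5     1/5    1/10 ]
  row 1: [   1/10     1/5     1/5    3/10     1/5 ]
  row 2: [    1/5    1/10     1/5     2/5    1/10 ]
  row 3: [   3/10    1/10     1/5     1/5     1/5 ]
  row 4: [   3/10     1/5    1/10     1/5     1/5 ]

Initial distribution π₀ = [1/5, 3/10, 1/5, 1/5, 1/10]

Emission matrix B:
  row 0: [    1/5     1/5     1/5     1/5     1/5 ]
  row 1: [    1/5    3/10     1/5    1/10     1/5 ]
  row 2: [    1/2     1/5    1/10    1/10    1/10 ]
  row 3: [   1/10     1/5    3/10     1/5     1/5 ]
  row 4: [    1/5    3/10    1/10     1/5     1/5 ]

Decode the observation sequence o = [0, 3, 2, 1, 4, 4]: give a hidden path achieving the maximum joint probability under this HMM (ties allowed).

path = [2, 3, 0, 1, 3, 0]

t=0: δ = [4.000e-02, 6.000e-02, 1.000e-01, 2.000e-02, 2.000e-02]  (obs o_0=0)
t=1: δ = [4.000e-03, 1.200e-03, 2.000e-03, 8.000e-03, 2.400e-03]  ψ = [2, 0, 2, 2, 1]  (obs o_1=3)
t=2: δ = [4.800e-04, 2.400e-04, 1.600e-04, 4.800e-04, 1.600e-04]  ψ = [3, 0, 3, 3, 3]  (obs o_2=2)
t=3: δ = [2.880e-05, 4.320e-05, 1.920e-05, 1.920e-05, 2.880e-05]  ψ = [3, 0, 0, 0, 3]  (obs o_3=1)
t=4: δ = [1.728e-06, 1.728e-06, 8.640e-07, 2.592e-06, 1.728e-06]  ψ = [4, 0, 1, 1, 1]  (obs o_4=4)
t=5: δ = [1.555e-07, 1.037e-07, 5.184e-08, 1.037e-07, 1.037e-07]  ψ = [3, 0, 3, 1, 3]  (obs o_5=4)
backtrack: best end state = 0; path = [2, 3, 0, 1, 3, 0]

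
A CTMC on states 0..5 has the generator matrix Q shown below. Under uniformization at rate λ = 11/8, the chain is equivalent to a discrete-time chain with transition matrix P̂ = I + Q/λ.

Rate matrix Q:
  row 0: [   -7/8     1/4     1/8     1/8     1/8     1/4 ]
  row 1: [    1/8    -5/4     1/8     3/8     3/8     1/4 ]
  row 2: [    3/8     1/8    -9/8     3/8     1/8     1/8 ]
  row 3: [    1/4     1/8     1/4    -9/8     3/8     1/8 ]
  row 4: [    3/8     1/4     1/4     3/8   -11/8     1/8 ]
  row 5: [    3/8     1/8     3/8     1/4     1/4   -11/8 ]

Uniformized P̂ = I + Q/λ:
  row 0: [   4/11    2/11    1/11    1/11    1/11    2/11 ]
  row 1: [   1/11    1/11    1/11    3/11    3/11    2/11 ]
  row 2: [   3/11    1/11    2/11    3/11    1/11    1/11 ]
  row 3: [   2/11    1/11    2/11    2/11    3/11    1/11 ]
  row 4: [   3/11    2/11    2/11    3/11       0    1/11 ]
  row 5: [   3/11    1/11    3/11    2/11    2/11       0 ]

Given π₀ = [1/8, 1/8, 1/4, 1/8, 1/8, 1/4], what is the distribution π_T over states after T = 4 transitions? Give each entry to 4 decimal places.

t=0: π = [0.1250, 0.1250, 0.2500, 0.1250, 0.1250, 0.2500]
t=1: π = [0.2500, 0.1136, 0.1818, 0.2159, 0.1477, 0.0909]
t=2: π = [0.2552, 0.1271, 0.1570, 0.1994, 0.1457, 0.1157]
t=3: π = [0.2547, 0.1273, 0.1576, 0.1977, 0.1475, 0.1151]
t=4: π = [0.2548, 0.1275, 0.1576, 0.1980, 0.1471, 0.1152]

π = [0.2548, 0.1275, 0.1576, 0.1980, 0.1471, 0.1152]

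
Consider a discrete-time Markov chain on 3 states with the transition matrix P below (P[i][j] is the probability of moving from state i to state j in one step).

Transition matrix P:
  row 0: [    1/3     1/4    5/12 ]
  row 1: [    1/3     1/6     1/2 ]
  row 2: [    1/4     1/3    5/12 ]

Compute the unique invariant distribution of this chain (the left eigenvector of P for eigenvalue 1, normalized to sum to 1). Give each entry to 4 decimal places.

Balance equations π_j = Σ_i π_i·P[i][j]:
  π_0 = 1/3·π_0 + 1/3·π_1 + 1/4·π_2
  π_1 = 1/4·π_0 + 1/6·π_1 + 1/3·π_2
  normalize: π_0 + π_1 + π_2 = 1
Solving the linear system gives exactly π = [46/155, 41/155, 68/155].

π = [0.2968, 0.2645, 0.4387]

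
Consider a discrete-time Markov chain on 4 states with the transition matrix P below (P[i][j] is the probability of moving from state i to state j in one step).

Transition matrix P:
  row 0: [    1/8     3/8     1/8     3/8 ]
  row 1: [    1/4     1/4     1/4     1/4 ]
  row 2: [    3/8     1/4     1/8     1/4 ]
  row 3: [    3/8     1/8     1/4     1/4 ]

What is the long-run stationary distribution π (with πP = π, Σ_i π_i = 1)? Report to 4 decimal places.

π = [0.2751, 0.2488, 0.1917, 0.2844]

Balance equations π_j = Σ_i π_i·P[i][j]:
  π_0 = 1/8·π_0 + 1/4·π_1 + 3/8·π_2 + 3/8·π_3
  π_1 = 3/8·π_0 + 1/4·π_1 + 1/4·π_2 + 1/8·π_3
  π_2 = 1/8·π_0 + 1/4·π_1 + 1/8·π_2 + 1/4·π_3
  normalize: π_0 + π_1 + π_2 + π_3 = 1
Solving the linear system gives exactly π = [178/647, 161/647, 124/647, 184/647].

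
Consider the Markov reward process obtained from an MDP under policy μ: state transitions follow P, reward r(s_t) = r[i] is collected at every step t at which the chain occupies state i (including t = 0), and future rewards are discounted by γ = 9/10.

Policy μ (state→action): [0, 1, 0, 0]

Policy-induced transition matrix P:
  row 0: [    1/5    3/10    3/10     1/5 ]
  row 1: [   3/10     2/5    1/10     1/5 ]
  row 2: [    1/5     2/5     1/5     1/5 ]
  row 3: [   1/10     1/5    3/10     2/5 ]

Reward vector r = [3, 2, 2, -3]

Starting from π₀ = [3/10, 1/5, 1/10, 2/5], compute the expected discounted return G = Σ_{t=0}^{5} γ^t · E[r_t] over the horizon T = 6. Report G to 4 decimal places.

t=0: π = [0.3000, 0.2000, 0.1000, 0.4000], E[r] = 0.3000, γ^t·E[r] = 0.300000, running G = 0.300000
t=1: π = [0.1800, 0.2900, 0.2500, 0.2800], E[r] = 0.7800, γ^t·E[r] = 0.702000, running G = 1.002000
t=2: π = [0.2010, 0.3260, 0.2170, 0.2560], E[r] = 0.9210, γ^t·E[r] = 0.746010, running G = 1.748010
t=3: π = [0.2070, 0.3287, 0.2131, 0.2512], E[r] = 0.9510, γ^t·E[r] = 0.693279, running G = 2.441289
t=4: π = [0.2078, 0.3291, 0.2130, 0.2502], E[r] = 0.9566, γ^t·E[r] = 0.627592, running G = 3.068881
t=5: π = [0.2079, 0.3292, 0.2129, 0.2500], E[r] = 0.9576, γ^t·E[r] = 0.565478, running G = 3.634359

G = 3.6344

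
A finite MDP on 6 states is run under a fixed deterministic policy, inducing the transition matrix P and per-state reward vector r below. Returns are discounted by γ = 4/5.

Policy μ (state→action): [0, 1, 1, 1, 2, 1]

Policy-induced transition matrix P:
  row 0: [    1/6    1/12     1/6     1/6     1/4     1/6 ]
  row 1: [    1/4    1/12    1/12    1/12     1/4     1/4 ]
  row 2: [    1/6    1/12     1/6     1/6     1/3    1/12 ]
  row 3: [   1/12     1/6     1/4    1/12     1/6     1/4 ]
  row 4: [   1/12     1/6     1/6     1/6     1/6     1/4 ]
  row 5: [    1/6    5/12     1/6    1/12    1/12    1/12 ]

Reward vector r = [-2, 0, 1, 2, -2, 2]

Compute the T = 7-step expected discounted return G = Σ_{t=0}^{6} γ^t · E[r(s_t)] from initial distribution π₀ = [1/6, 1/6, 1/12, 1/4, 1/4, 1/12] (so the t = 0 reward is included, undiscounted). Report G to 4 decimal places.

G = 0.1675

t=0: π = [0.1667, 0.1667, 0.0833, 0.2500, 0.2500, 0.0833], E[r] = -0.0833, γ^t·E[r] = -0.083333, running G = -0.083333
t=1: π = [0.1389, 0.1528, 0.1736, 0.1250, 0.2014, 0.2083], E[r] = 0.1597, γ^t·E[r] = 0.127778, running G = 0.044444
t=2: π = [0.1522, 0.1800, 0.1644, 0.1262, 0.2025, 0.1748], E[r] = 0.0567, γ^t·E[r] = 0.036296, running G = 0.080741
t=3: π = [0.1543, 0.1690, 0.1622, 0.1266, 0.2072, 0.1808], E[r] = 0.0541, γ^t·E[r] = 0.027679, running G = 0.108420
t=4: π = [0.1529, 0.1714, 0.1631, 0.1270, 0.2056, 0.1800], E[r] = 0.0600, γ^t·E[r] = 0.024588, running G = 0.133007
t=5: π = [0.1532, 0.1710, 0.1630, 0.1268, 0.2059, 0.1801], E[r] = 0.0585, γ^t·E[r] = 0.019155, running G = 0.152163
t=6: π = [0.1532, 0.1711, 0.1630, 0.1268, 0.2058, 0.1801], E[r] = 0.0587, γ^t·E[r] = 0.015387, running G = 0.167550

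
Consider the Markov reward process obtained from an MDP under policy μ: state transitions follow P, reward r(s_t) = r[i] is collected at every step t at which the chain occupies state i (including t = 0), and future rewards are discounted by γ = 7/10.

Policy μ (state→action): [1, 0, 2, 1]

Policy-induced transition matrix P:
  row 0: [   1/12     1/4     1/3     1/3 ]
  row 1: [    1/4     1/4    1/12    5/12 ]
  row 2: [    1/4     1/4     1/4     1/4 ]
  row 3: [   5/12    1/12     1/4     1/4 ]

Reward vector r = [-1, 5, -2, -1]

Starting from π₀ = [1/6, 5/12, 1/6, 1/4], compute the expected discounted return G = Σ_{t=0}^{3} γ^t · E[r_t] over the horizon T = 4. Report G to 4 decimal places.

t=0: π = [0.1667, 0.4167, 0.1667, 0.2500], E[r] = 1.3333, γ^t·E[r] = 1.333333, running G = 1.333333
t=1: π = [0.2639, 0.2083, 0.1944, 0.3333], E[r] = 0.0556, γ^t·E[r] = 0.038889, running G = 1.372222
t=2: π = [0.2616, 0.1944, 0.2373, 0.3067], E[r] = -0.0706, γ^t·E[r] = -0.034595, running G = 1.337627
t=3: π = [0.2575, 0.1989, 0.2394, 0.3042], E[r] = -0.0461, γ^t·E[r] = -0.015813, running G = 1.321814

G = 1.3218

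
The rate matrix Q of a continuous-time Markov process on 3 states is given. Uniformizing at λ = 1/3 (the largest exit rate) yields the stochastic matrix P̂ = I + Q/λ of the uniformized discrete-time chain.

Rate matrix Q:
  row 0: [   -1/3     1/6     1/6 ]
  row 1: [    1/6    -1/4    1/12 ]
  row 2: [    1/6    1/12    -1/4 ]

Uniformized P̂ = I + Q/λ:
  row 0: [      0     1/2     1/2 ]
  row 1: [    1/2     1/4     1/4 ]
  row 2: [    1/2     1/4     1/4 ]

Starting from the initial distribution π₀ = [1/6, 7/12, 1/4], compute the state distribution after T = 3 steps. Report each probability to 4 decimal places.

π = [0.3542, 0.3229, 0.3229]

t=0: π = [0.1667, 0.5833, 0.2500]
t=1: π = [0.4167, 0.2917, 0.2917]
t=2: π = [0.2917, 0.3542, 0.3542]
t=3: π = [0.3542, 0.3229, 0.3229]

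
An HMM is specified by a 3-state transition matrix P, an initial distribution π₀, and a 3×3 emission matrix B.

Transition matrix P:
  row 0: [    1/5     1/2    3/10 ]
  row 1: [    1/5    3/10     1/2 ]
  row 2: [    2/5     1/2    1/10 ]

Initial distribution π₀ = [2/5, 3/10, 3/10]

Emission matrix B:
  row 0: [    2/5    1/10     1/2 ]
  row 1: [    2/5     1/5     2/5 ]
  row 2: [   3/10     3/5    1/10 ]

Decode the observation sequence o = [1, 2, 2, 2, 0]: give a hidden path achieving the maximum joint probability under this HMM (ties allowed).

t=0: δ = [4.000e-02, 6.000e-02, 1.800e-01]  (obs o_0=1)
t=1: δ = [3.600e-02, 3.600e-02, 3.000e-03]  ψ = [2, 2, 1]  (obs o_1=2)
t=2: δ = [3.600e-03, 7.200e-03, 1.800e-03]  ψ = [0, 0, 1]  (obs o_2=2)
t=3: δ = [7.200e-04, 8.640e-04, 3.600e-04]  ψ = [1, 1, 1]  (obs o_3=2)
t=4: δ = [6.912e-05, 1.440e-04, 1.296e-04]  ψ = [1, 0, 1]  (obs o_4=0)
backtrack: best end state = 1; path = [2, 0, 1, 0, 1]

path = [2, 0, 1, 0, 1]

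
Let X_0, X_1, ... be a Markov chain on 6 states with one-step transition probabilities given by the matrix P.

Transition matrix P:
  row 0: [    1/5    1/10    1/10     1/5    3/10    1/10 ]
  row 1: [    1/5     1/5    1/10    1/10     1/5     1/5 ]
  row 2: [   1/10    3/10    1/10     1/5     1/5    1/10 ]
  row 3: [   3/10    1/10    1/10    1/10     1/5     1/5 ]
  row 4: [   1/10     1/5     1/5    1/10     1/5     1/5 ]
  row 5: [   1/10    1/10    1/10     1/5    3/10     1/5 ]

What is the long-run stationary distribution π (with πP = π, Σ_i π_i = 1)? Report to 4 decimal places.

π = [0.1618, 0.1644, 0.1233, 0.1457, 0.2333, 0.1715]

Balance equations π_j = Σ_i π_i·P[i][j]:
  π_0 = 1/5·π_0 + 1/5·π_1 + 1/10·π_2 + 3/10·π_3 + 1/10·π_4 + 1/10·π_5
  π_1 = 1/10·π_0 + 1/5·π_1 + 3/10·π_2 + 1/10·π_3 + 1/5·π_4 + 1/10·π_5
  π_2 = 1/10·π_0 + 1/10·π_1 + 1/10·π_2 + 1/10·π_3 + 1/5·π_4 + 1/10·π_5
  π_3 = 1/5·π_0 + 1/10·π_1 + 1/5·π_2 + 1/10·π_3 + 1/10·π_4 + 1/5·π_5
  π_4 = 3/10·π_0 + 1/5·π_1 + 1/5·π_2 + 1/5·π_3 + 1/5·π_4 + 3/10·π_5
  normalize: π_0 + π_1 + π_2 + π_3 + π_4 + π_5 = 1
Solving the linear system gives exactly π = [5347/33057, 604/3673, 453/3673, 535/3673, 857/3673, 5669/33057].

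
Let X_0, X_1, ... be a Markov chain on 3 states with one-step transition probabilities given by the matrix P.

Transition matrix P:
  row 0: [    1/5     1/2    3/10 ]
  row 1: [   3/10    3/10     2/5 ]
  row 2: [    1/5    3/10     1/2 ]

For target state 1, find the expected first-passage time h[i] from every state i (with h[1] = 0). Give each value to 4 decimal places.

First-step conditioning: h[1] = 0; for i ≠ 1, h[i] = 1 + Σ_k P[i][k]·h[k].
  h[0] = 1 + 1/5·h[0] + 3/10·h[2]
  h[2] = 1 + 1/5·h[0] + 1/2·h[2]
Solving the 2×2 linear system over states ≠ 1 gives exactly h = [40/17, 0, 50/17] (h[1] = 0 is the target).

h = [2.3529, 0.0000, 2.9412]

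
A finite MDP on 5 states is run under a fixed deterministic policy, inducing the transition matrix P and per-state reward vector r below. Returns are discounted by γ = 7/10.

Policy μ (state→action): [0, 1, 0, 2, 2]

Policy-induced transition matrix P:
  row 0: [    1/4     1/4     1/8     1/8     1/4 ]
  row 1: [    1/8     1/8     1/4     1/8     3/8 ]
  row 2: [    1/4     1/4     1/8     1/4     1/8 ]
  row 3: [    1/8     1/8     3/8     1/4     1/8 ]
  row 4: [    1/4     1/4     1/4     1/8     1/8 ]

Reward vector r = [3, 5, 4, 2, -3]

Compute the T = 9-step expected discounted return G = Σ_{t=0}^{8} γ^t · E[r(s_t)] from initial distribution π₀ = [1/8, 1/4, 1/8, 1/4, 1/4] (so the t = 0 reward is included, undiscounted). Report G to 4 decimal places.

G = 6.8172

t=0: π = [0.1250, 0.2500, 0.1250, 0.2500, 0.2500], E[r] = 1.8750, γ^t·E[r] = 1.875000, running G = 1.875000
t=1: π = [0.1875, 0.1875, 0.2500, 0.1719, 0.2031], E[r] = 2.2344, γ^t·E[r] = 1.564063, running G = 3.439063
t=2: π = [0.2051, 0.2051, 0.2168, 0.1777, 0.1953], E[r] = 2.2773, γ^t·E[r] = 1.115898, running G = 4.554961
t=3: π = [0.2021, 0.2021, 0.2195, 0.1743, 0.2019], E[r] = 2.2380, γ^t·E[r] = 0.767647, running G = 5.322608
t=4: π = [0.2029, 0.2029, 0.2191, 0.1742, 0.2008], E[r] = 2.2459, γ^t·E[r] = 0.539243, running G = 5.861851
t=5: π = [0.2029, 0.2029, 0.2190, 0.1742, 0.2011], E[r] = 2.2439, γ^t·E[r] = 0.377141, running G = 6.238991
t=6: π = [0.2029, 0.2029, 0.2190, 0.1741, 0.2011], E[r] = 2.2442, γ^t·E[r] = 0.264029, running G = 6.503021
t=7: π = [0.2029, 0.2029, 0.2190, 0.1741, 0.2011], E[r] = 2.2442, γ^t·E[r] = 0.184816, running G = 6.687837
t=8: π = [0.2029, 0.2029, 0.2190, 0.1741, 0.2011], E[r] = 2.2442, γ^t·E[r] = 0.129372, running G = 6.817209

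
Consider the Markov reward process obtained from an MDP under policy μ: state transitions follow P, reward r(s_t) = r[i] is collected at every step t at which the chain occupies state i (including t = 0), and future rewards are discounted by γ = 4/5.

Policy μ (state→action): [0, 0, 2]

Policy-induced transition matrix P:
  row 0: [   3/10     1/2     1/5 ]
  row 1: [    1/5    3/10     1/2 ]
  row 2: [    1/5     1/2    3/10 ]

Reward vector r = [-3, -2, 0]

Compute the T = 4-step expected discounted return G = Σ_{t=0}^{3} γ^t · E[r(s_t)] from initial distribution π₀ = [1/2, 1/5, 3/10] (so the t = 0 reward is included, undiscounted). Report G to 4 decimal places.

G = -4.9604

t=0: π = [0.5000, 0.2000, 0.3000], E[r] = -1.9000, γ^t·E[r] = -1.900000, running G = -1.900000
t=1: π = [0.2500, 0.4600, 0.2900], E[r] = -1.6700, γ^t·E[r] = -1.336000, running G = -3.236000
t=2: π = [0.2250, 0.4080, 0.3670], E[r] = -1.4910, γ^t·E[r] = -0.954240, running G = -4.190240
t=3: π = [0.2225, 0.4184, 0.3591], E[r] = -1.5043, γ^t·E[r] = -0.770202, running G = -4.960442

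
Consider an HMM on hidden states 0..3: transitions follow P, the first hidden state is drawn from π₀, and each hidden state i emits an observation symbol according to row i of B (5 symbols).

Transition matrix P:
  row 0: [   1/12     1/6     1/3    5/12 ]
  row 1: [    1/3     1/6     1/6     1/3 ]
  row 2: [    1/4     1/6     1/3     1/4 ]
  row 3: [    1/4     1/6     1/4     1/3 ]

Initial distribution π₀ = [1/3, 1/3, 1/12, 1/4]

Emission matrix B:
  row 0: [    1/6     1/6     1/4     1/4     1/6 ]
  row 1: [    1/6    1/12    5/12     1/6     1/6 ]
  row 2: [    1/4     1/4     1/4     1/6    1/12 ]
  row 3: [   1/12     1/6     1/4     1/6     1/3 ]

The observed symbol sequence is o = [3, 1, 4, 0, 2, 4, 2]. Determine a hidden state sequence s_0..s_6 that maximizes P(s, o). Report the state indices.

path = [0, 3, 3, 2, 0, 3, 3]

t=0: δ = [8.333e-02, 5.556e-02, 1.389e-02, 4.167e-02]  (obs o_0=3)
t=1: δ = [3.086e-03, 1.157e-03, 6.944e-03, 5.787e-03]  ψ = [1, 0, 0, 0]  (obs o_1=1)
t=2: δ = [2.894e-04, 1.929e-04, 1.929e-04, 6.430e-04]  ψ = [2, 2, 2, 3]  (obs o_2=4)
t=3: δ = [2.679e-05, 1.786e-05, 4.019e-05, 1.786e-05]  ψ = [3, 3, 3, 3]  (obs o_3=0)
t=4: δ = [2.512e-06, 2.791e-06, 3.349e-06, 2.791e-06]  ψ = [2, 2, 2, 0]  (obs o_4=2)
t=5: δ = [1.550e-07, 9.303e-08, 9.303e-08, 3.489e-07]  ψ = [1, 2, 2, 0]  (obs o_5=4)
t=6: δ = [2.180e-08, 2.423e-08, 2.180e-08, 2.907e-08]  ψ = [3, 3, 3, 3]  (obs o_6=2)
backtrack: best end state = 3; path = [0, 3, 3, 2, 0, 3, 3]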